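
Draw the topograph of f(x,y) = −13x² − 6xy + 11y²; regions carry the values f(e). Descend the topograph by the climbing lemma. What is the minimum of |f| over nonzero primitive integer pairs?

descent: ρ → (11,6,-13)  [lands on river]
river: ρ → (-13,20,4)
river: ρ → (4,20,-13)
river: ρ → (-13,6,11)
river: ρ → (11,16,-8)
river: ρ → (-8,16,11)
closes: descent 1, river 6
min |a| on river = 4

4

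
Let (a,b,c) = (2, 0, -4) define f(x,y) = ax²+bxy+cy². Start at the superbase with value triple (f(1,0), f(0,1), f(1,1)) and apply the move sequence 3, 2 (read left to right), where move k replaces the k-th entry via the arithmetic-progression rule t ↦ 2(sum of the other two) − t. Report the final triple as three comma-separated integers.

start (2,-4,-2) = (f(1,0),f(0,1),f(1,1))
replace slot 3: 2·(2+(-4)) − (-2) = -2 → (2,-4,-2)
replace slot 2: 2·(2+(-2)) − (-4) = 4 → (2,4,-2)

2,4,-2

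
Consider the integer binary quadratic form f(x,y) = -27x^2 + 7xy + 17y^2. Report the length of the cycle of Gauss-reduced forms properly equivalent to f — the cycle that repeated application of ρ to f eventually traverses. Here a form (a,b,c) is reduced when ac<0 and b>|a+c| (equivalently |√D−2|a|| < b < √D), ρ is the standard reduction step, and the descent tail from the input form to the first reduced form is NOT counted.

D = 1885, ⌊√D⌋ = 43
descent: ρ → (17,27,-17)  [lands on river]
river: ρ → (-17,41,3)
river: ρ → (3,43,-3)
river: ρ → (-3,41,17)
ρ-cycle length = 4 (tail of 1 descent step not counted)

4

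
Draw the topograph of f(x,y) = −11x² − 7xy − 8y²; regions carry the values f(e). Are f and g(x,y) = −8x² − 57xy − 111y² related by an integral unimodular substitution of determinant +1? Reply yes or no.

D₁ = -303, D₂ = -303
f is negative-definite; reduce −f:
−f: flip: (11,7,8)→(8,-7,11)
−f: reduced (well bottom): (8,-7,11) with a≤c, −a<b≤a
flip sign back: reduced form of f is (-8,7,-11)
g is negative-definite; reduce −g:
−g: translate: b→-7 (≡57 mod 16), so (8,57,111)→(8,-7,11)
−g: reduced (well bottom): (8,-7,11) with a≤c, −a<b≤a
flip sign back: reduced form of g is (-8,7,-11)
reduced forms (-8, 7, -11) vs (-8, 7, -11) ⇒ equivalent

yes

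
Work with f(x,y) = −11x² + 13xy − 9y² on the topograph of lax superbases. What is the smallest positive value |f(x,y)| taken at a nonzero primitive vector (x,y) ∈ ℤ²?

translate: b→9 (≡-13 mod 22), so (11,-13,9)→(11,9,7)
flip: (11,9,7)→(7,-9,11)
translate: b→5 (≡-9 mod 14), so (7,-9,11)→(7,5,9)
reduced (well bottom): (7,5,9) with a≤c, −a<b≤a
well minimum |f| = |-7| = 7 (negative-definite)

7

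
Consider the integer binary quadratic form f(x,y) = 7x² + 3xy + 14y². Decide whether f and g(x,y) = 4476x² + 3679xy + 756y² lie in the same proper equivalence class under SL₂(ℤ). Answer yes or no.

D₁ = -383, D₂ = -383
f: reduced (well bottom): (7,3,14) with a≤c, −a<b≤a
g: flip: (4476,3679,756)→(756,-3679,4476)
g: translate: b→-655 (≡-3679 mod 1512), so (756,-3679,4476)→(756,-655,142)
g: flip: (756,-655,142)→(142,655,756)
g: translate: b→87 (≡655 mod 284), so (142,655,756)→(142,87,14)
g: flip: (142,87,14)→(14,-87,142)
g: translate: b→-3 (≡-87 mod 28), so (14,-87,142)→(14,-3,7)
g: flip: (14,-3,7)→(7,3,14)
g: reduced (well bottom): (7,3,14) with a≤c, −a<b≤a
reduced forms (7, 3, 14) vs (7, 3, 14) ⇒ equivalent

yes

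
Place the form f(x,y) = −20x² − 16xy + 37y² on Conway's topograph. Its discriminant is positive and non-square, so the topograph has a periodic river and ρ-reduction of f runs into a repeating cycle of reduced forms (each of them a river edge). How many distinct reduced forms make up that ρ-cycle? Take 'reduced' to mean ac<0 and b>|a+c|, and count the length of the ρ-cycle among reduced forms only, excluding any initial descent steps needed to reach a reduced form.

D = 3216, ⌊√D⌋ = 56
descent: ρ → (37,16,-20)
descent: ρ → (-20,24,33)  [lands on river]
river: ρ → (33,42,-11)
river: ρ → (-11,46,25)
river: ρ → (25,54,-3)
river: ρ → (-3,54,25)
river: ρ → (25,46,-11)
river: ρ → (-11,42,33)
river: ρ → (33,24,-20)
river: ρ → (-20,56,1)
river: ρ → (1,56,-20)
ρ-cycle length = 10 (tail of 2 descent steps not counted)

10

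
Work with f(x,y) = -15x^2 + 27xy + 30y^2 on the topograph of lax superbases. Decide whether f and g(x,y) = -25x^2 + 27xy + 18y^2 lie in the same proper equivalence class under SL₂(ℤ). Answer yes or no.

D₁ = 2529, D₂ = 2529
river cycle of f (length 30): (30, 33, -12), (-12, 39, 21), (21, 45, -6), (-6, 39, 42), (42, 45, -3), (-3, 45, 42), (42, 39, -6), (-6, 45, 21), (21, 39, -12), (-12, 33, 30), … (20 more)
river cycle of g (length 52): (18, 45, -7), (-7, 39, 36), (36, 33, -10), (-10, 47, 8), (8, 49, -4), (-4, 47, 20), (20, 33, -18), (-18, 39, 14), (14, 45, -9), (-9, 45, 14), … (42 more)
cycles differ ⇒ inequivalent

no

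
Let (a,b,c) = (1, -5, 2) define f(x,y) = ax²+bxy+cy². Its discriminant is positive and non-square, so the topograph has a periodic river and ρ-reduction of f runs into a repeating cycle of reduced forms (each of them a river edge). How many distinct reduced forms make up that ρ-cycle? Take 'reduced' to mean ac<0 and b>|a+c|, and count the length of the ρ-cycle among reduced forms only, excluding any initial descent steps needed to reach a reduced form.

D = 17, ⌊√D⌋ = 4
descent: ρ → (2,1,-2)  [lands on river]
river: ρ → (-2,3,1)
river: ρ → (1,3,-2)
river: ρ → (-2,1,2)
river: ρ → (2,3,-1)
river: ρ → (-1,3,2)
ρ-cycle length = 6 (tail of 1 descent step not counted)

6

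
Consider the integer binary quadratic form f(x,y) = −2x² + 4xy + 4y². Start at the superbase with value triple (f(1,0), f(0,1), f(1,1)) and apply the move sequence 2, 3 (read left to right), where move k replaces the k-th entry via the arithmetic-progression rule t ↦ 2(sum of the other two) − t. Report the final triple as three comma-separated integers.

start (-2,4,6) = (f(1,0),f(0,1),f(1,1))
replace slot 2: 2·((-2)+6) − 4 = 4 → (-2,4,6)
replace slot 3: 2·((-2)+4) − 6 = -2 → (-2,4,-2)

-2,4,-2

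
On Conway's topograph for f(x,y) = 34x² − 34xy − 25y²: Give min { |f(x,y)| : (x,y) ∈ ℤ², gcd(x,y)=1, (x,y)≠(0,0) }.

descent: ρ → (-25,34,34)  [lands on river]
river: ρ → (34,34,-25)
river: ρ → (-25,66,2)
river: ρ → (2,66,-25)
closes: descent 1, river 4
min |a| on river = 2

2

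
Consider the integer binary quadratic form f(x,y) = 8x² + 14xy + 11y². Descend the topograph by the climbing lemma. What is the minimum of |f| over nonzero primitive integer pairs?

translate: b→-2 (≡14 mod 16), so (8,14,11)→(8,-2,5)
flip: (8,-2,5)→(5,2,8)
reduced (well bottom): (5,2,8) with a≤c, −a<b≤a
well minimum = a = 5

5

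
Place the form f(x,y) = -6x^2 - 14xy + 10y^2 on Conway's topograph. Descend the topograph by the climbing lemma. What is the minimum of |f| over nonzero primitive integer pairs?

descent: ρ → (10,14,-6)  [lands on river]
river: ρ → (-6,10,14)
river: ρ → (14,18,-2)
river: ρ → (-2,18,14)
river: ρ → (14,10,-6)
river: ρ → (-6,14,10)
river: ρ → (10,6,-10)
river: ρ → (-10,14,6)
river: ρ → (6,10,-14)
river: ρ → (-14,18,2)
river: ρ → (2,18,-14)
river: ρ → (-14,10,6)
river: ρ → (6,14,-10)
river: ρ → (-10,6,10)
closes: descent 1, river 14
min |a| on river = 2

2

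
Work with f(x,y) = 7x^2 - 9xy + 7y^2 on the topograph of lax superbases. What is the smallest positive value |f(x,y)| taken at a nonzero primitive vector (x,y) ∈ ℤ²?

translate: b→5 (≡-9 mod 14), so (7,-9,7)→(7,5,5)
flip: (7,5,5)→(5,-5,7)
translate: b→5 (≡-5 mod 10), so (5,-5,7)→(5,5,7)
reduced (well bottom): (5,5,7) with a≤c, −a<b≤a
well minimum = a = 5

5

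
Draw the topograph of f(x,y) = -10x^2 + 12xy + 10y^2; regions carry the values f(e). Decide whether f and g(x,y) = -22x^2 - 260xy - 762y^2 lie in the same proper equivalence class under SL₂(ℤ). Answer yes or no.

D₁ = 544, D₂ = 544
river cycle of f (length 6): (10, 8, -12), (-12, 16, 6), (6, 20, -6), (-6, 16, 12), (12, 8, -10), (-10, 12, 10)
river cycle of g (length 6): (6, 20, -6), (-6, 16, 12), (12, 8, -10), (-10, 12, 10), (10, 8, -12), (-12, 16, 6)
cycles coincide ⇒ equivalent

yes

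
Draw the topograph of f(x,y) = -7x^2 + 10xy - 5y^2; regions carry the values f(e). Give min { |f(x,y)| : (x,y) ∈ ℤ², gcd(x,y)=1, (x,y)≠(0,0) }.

translate: b→4 (≡-10 mod 14), so (7,-10,5)→(7,4,2)
flip: (7,4,2)→(2,-4,7)
translate: b→0 (≡-4 mod 4), so (2,-4,7)→(2,0,5)
reduced (well bottom): (2,0,5) with a≤c, −a<b≤a
well minimum |f| = |-2| = 2 (negative-definite)

2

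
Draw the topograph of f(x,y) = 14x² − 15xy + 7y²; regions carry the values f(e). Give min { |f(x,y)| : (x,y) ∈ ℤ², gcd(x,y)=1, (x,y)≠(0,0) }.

translate: b→13 (≡-15 mod 28), so (14,-15,7)→(14,13,6)
flip: (14,13,6)→(6,-13,14)
translate: b→-1 (≡-13 mod 12), so (6,-13,14)→(6,-1,7)
reduced (well bottom): (6,-1,7) with a≤c, −a<b≤a
well minimum = a = 6

6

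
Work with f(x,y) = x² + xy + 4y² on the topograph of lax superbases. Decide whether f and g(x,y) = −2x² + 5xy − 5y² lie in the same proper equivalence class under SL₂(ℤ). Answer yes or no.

D₁ = -15, D₂ = -15
f: reduced (well bottom): (1,1,4) with a≤c, −a<b≤a
g is negative-definite; reduce −g:
−g: translate: b→-1 (≡-5 mod 4), so (2,-5,5)→(2,-1,2)
−g: flip: (2,-1,2)→(2,1,2)
−g: reduced (well bottom): (2,1,2) with a≤c, −a<b≤a
flip sign back: reduced form of g is (-2,-1,-2)
reduced forms (1, 1, 4) vs (-2, -1, -2) ⇒ inequivalent

no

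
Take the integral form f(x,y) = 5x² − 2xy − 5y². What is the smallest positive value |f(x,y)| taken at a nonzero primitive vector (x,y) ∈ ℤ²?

descent: ρ → (-5,2,5)  [lands on river]
river: ρ → (5,8,-2)
river: ρ → (-2,8,5)
river: ρ → (5,2,-5)
river: ρ → (-5,8,2)
river: ρ → (2,8,-5)
closes: descent 1, river 6
min |a| on river = 2

2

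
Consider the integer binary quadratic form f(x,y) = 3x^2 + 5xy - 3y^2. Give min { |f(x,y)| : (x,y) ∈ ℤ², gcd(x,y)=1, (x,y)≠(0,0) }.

river: ρ → (-3,7,1)
river: ρ → (1,7,-3)
river: ρ → (-3,5,3)
river: ρ → (3,7,-1)
river: ρ → (-1,7,3)
river: ρ → (3,5,-3)
closes: descent 0, river 6
min |a| on river = 1

1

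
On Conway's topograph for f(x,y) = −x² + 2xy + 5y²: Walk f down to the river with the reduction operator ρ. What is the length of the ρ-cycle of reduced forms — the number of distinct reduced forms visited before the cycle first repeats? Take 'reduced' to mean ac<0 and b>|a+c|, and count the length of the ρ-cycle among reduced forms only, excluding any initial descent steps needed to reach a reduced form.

D = 24, ⌊√D⌋ = 4
descent: ρ → (5,-2,-1)
descent: ρ → (-1,4,2)  [lands on river]
river: ρ → (2,4,-1)
ρ-cycle length = 2 (tail of 2 descent steps not counted)

2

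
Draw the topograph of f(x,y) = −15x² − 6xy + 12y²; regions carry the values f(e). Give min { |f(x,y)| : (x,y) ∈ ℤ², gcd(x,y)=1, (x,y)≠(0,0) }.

descent: ρ → (12,6,-15)  [lands on river]
river: ρ → (-15,24,3)
river: ρ → (3,24,-15)
river: ρ → (-15,6,12)
river: ρ → (12,18,-9)
river: ρ → (-9,18,12)
closes: descent 1, river 6
min |a| on river = 3

3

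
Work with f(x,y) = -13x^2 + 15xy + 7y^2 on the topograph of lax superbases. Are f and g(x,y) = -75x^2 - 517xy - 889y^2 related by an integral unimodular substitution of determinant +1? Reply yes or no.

D₁ = 589, D₂ = 589
river cycle of f (length 16): (7, 13, -15), (-15, 17, 5), (5, 23, -3), (-3, 19, 19), (19, 19, -3), (-3, 23, 5), (5, 17, -15), (-15, 13, 7), (7, 15, -13), (-13, 11, 9), … (6 more)
river cycle of g (length 16): (-13, 15, 7), (7, 13, -15), (-15, 17, 5), (5, 23, -3), (-3, 19, 19), (19, 19, -3), (-3, 23, 5), (5, 17, -15), (-15, 13, 7), (7, 15, -13), … (6 more)
cycles coincide ⇒ equivalent

yes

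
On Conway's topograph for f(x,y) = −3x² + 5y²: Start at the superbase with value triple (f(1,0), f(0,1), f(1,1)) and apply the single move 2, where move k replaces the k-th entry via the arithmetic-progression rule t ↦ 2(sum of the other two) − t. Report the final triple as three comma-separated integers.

start (-3,5,2) = (f(1,0),f(0,1),f(1,1))
replace slot 2: 2·((-3)+2) − 5 = -7 → (-3,-7,2)

-3,-7,2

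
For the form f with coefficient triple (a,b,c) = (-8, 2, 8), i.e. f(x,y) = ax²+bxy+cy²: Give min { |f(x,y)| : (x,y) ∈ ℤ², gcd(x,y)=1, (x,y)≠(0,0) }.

river: ρ → (8,14,-2)
river: ρ → (-2,14,8)
river: ρ → (8,2,-8)
river: ρ → (-8,14,2)
river: ρ → (2,14,-8)
river: ρ → (-8,2,8)
closes: descent 0, river 6
min |a| on river = 2

2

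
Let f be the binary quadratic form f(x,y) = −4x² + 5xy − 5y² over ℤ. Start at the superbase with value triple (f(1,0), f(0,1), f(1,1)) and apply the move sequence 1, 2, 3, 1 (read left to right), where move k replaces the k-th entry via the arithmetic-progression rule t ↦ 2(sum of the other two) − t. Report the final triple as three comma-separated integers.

start (-4,-5,-4) = (f(1,0),f(0,1),f(1,1))
replace slot 1: 2·((-5)+(-4)) − (-4) = -14 → (-14,-5,-4)
replace slot 2: 2·((-14)+(-4)) − (-5) = -31 → (-14,-31,-4)
replace slot 3: 2·((-14)+(-31)) − (-4) = -86 → (-14,-31,-86)
replace slot 1: 2·((-31)+(-86)) − (-14) = -220 → (-220,-31,-86)

-220,-31,-86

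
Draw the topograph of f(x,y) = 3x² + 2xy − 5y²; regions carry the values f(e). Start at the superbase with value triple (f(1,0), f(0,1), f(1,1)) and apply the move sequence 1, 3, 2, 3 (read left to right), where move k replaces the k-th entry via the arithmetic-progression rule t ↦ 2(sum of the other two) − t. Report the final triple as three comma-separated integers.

start (3,-5,0) = (f(1,0),f(0,1),f(1,1))
replace slot 1: 2·((-5)+0) − 3 = -13 → (-13,-5,0)
replace slot 3: 2·((-13)+(-5)) − 0 = -36 → (-13,-5,-36)
replace slot 2: 2·((-13)+(-36)) − (-5) = -93 → (-13,-93,-36)
replace slot 3: 2·((-13)+(-93)) − (-36) = -176 → (-13,-93,-176)

-13,-93,-176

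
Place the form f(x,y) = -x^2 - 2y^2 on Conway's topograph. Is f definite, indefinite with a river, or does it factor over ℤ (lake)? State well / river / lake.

D = b²−4ac = 0² − 4·(-1)·(-2) = -8
D < 0 ⇒ definite ⇒ every region one sign ⇒ single well

well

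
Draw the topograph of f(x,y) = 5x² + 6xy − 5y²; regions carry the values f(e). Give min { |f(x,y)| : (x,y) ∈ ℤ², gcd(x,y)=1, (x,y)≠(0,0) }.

river: ρ → (-5,4,6)
river: ρ → (6,8,-3)
river: ρ → (-3,10,3)
river: ρ → (3,8,-6)
river: ρ → (-6,4,5)
river: ρ → (5,6,-5)
closes: descent 0, river 6
min |a| on river = 3

3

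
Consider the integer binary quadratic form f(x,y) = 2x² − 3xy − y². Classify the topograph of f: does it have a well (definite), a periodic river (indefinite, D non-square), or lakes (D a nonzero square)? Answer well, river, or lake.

D = b²−4ac = (-3)² − 4·2·(-1) = 17
D > 0 non-square ⇒ indefinite ⇒ periodic river

river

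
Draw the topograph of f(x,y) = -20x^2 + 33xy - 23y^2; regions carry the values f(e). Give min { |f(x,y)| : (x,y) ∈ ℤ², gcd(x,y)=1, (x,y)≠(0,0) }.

translate: b→7 (≡-33 mod 40), so (20,-33,23)→(20,7,10)
flip: (20,7,10)→(10,-7,20)
reduced (well bottom): (10,-7,20) with a≤c, −a<b≤a
well minimum |f| = |-10| = 10 (negative-definite)

10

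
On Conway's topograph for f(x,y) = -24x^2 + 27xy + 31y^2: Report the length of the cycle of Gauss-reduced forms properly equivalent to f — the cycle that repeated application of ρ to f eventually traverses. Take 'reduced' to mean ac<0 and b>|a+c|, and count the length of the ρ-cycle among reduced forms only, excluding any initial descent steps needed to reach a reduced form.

D = 3705, ⌊√D⌋ = 60
river: ρ → (31,35,-20)
river: ρ → (-20,45,21)
river: ρ → (21,39,-26)
river: ρ → (-26,13,34)
river: ρ → (34,55,-5)
river: ρ → (-5,55,34)
river: ρ → (34,13,-26)
river: ρ → (-26,39,21)
river: ρ → (21,45,-20)
river: ρ → (-20,35,31)
river: ρ → (31,27,-24)
river: ρ → (-24,21,34)
river: ρ → (34,47,-11)
river: ρ → (-11,41,46)
river: ρ → (46,51,-6)
river: ρ → (-6,57,19)
river: ρ → (19,57,-6)
river: ρ → (-6,51,46)
river: ρ → (46,41,-11)
river: ρ → (-11,47,34)
river: ρ → (34,21,-24)
river: ρ → (-24,27,31)
ρ-cycle length = 22 (tail of 0 descent steps not counted)

22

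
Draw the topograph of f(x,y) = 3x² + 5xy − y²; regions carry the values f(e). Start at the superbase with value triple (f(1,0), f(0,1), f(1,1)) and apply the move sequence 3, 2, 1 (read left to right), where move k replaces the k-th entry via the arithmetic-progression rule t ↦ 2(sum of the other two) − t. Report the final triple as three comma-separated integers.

start (3,-1,7) = (f(1,0),f(0,1),f(1,1))
replace slot 3: 2·(3+(-1)) − 7 = -3 → (3,-1,-3)
replace slot 2: 2·(3+(-3)) − (-1) = 1 → (3,1,-3)
replace slot 1: 2·(1+(-3)) − 3 = -7 → (-7,1,-3)

-7,1,-3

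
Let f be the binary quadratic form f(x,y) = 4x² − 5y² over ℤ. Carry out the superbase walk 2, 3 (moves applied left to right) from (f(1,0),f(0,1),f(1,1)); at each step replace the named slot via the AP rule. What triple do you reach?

start (4,-5,-1) = (f(1,0),f(0,1),f(1,1))
replace slot 2: 2·(4+(-1)) − (-5) = 11 → (4,11,-1)
replace slot 3: 2·(4+11) − (-1) = 31 → (4,11,31)

4,11,31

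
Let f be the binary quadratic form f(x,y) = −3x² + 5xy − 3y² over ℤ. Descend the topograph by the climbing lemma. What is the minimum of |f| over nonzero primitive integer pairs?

translate: b→1 (≡-5 mod 6), so (3,-5,3)→(3,1,1)
flip: (3,1,1)→(1,-1,3)
translate: b→1 (≡-1 mod 2), so (1,-1,3)→(1,1,3)
reduced (well bottom): (1,1,3) with a≤c, −a<b≤a
well minimum |f| = |-1| = 1 (negative-definite)

1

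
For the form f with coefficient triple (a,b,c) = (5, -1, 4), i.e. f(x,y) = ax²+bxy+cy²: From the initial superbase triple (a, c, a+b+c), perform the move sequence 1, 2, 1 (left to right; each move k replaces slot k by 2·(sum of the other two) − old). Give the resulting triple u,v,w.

start (5,4,8) = (f(1,0),f(0,1),f(1,1))
replace slot 1: 2·(4+8) − 5 = 19 → (19,4,8)
replace slot 2: 2·(19+8) − 4 = 50 → (19,50,8)
replace slot 1: 2·(50+8) − 19 = 97 → (97,50,8)

97,50,8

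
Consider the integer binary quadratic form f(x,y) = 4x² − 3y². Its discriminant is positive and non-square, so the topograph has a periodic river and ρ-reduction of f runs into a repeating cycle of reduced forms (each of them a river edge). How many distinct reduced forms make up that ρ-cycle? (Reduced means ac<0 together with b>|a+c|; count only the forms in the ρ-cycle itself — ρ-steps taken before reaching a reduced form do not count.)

D = 48, ⌊√D⌋ = 6
descent: ρ → (-3,6,1)  [lands on river]
river: ρ → (1,6,-3)
ρ-cycle length = 2 (tail of 1 descent step not counted)

2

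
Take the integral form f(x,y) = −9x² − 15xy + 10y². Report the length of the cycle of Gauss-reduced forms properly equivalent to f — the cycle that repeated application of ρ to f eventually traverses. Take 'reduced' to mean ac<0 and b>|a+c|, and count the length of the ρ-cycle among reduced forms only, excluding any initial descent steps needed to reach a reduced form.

D = 585, ⌊√D⌋ = 24
descent: ρ → (10,15,-9)  [lands on river]
river: ρ → (-9,21,4)
river: ρ → (4,19,-14)
river: ρ → (-14,9,9)
river: ρ → (9,9,-14)
river: ρ → (-14,19,4)
river: ρ → (4,21,-9)
river: ρ → (-9,15,10)
river: ρ → (10,5,-14)
river: ρ → (-14,23,1)
river: ρ → (1,23,-14)
river: ρ → (-14,5,10)
ρ-cycle length = 12 (tail of 1 descent step not counted)

12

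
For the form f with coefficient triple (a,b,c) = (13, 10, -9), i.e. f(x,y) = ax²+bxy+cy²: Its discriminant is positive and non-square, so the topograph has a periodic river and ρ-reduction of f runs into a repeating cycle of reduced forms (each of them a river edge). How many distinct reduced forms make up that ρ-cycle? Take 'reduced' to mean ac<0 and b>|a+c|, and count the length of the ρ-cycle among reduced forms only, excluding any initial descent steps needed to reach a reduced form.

D = 568, ⌊√D⌋ = 23
river: ρ → (-9,8,14)
river: ρ → (14,20,-3)
river: ρ → (-3,22,7)
river: ρ → (7,20,-6)
river: ρ → (-6,16,13)
river: ρ → (13,10,-9)
ρ-cycle length = 6 (tail of 0 descent steps not counted)

6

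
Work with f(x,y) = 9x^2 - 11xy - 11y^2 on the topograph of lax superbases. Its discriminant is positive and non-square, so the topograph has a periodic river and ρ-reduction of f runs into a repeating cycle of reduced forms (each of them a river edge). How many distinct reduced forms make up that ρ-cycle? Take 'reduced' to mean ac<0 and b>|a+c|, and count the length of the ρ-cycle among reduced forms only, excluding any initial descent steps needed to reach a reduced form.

D = 517, ⌊√D⌋ = 22
descent: ρ → (-11,11,9)  [lands on river]
river: ρ → (9,7,-13)
river: ρ → (-13,19,3)
river: ρ → (3,17,-19)
river: ρ → (-19,21,1)
river: ρ → (1,21,-19)
river: ρ → (-19,17,3)
river: ρ → (3,19,-13)
river: ρ → (-13,7,9)
river: ρ → (9,11,-11)
ρ-cycle length = 10 (tail of 1 descent step not counted)

10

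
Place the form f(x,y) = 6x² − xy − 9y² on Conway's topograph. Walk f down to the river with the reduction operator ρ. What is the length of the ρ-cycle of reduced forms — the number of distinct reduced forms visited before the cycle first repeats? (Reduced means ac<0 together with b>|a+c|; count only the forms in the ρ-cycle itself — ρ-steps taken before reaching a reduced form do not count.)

D = 217, ⌊√D⌋ = 14
descent: ρ → (-9,1,6)
descent: ρ → (6,11,-4)  [lands on river]
river: ρ → (-4,13,3)
river: ρ → (3,11,-8)
river: ρ → (-8,5,6)
river: ρ → (6,7,-7)
river: ρ → (-7,7,6)
river: ρ → (6,5,-8)
river: ρ → (-8,11,3)
river: ρ → (3,13,-4)
river: ρ → (-4,11,6)
river: ρ → (6,13,-2)
river: ρ → (-2,11,12)
river: ρ → (12,13,-1)
river: ρ → (-1,13,12)
river: ρ → (12,11,-2)
river: ρ → (-2,13,6)
ρ-cycle length = 16 (tail of 2 descent steps not counted)

16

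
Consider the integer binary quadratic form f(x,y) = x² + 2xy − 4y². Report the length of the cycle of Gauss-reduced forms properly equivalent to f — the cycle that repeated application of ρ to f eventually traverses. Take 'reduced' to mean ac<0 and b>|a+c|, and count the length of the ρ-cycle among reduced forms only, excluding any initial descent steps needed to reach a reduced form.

D = 20, ⌊√D⌋ = 4
descent: ρ → (-4,-2,1)
descent: ρ → (1,4,-1)  [lands on river]
river: ρ → (-1,4,1)
ρ-cycle length = 2 (tail of 2 descent steps not counted)

2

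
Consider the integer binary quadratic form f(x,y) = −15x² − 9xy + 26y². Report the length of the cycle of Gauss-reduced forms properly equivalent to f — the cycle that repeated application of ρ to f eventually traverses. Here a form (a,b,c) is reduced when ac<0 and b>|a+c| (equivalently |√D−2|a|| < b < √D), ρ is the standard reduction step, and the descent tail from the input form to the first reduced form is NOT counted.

D = 1641, ⌊√D⌋ = 40
descent: ρ → (26,9,-15)
descent: ρ → (-15,21,20)  [lands on river]
river: ρ → (20,19,-16)
river: ρ → (-16,13,23)
river: ρ → (23,33,-6)
river: ρ → (-6,39,5)
river: ρ → (5,31,-34)
river: ρ → (-34,37,2)
river: ρ → (2,39,-15)
ρ-cycle length = 8 (tail of 2 descent steps not counted)

8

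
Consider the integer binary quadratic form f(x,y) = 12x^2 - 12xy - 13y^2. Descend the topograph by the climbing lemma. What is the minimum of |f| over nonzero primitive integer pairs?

descent: ρ → (-13,12,12)  [lands on river]
river: ρ → (12,12,-13)
river: ρ → (-13,14,11)
river: ρ → (11,8,-16)
river: ρ → (-16,24,3)
river: ρ → (3,24,-16)
river: ρ → (-16,8,11)
river: ρ → (11,14,-13)
closes: descent 1, river 8
min |a| on river = 3

3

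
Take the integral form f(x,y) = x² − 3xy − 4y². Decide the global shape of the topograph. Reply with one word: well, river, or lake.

D = b²−4ac = (-3)² − 4·1·(-4) = 25
D = 5² is a perfect square ⇒ form factors over ℤ ⇒ lakes

lake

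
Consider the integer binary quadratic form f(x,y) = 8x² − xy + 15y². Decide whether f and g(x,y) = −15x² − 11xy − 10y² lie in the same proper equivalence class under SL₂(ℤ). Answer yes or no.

D₁ = -479, D₂ = -479
f: reduced (well bottom): (8,-1,15) with a≤c, −a<b≤a
g is negative-definite; reduce −g:
−g: flip: (15,11,10)→(10,-11,15)
−g: translate: b→9 (≡-11 mod 20), so (10,-11,15)→(10,9,14)
−g: reduced (well bottom): (10,9,14) with a≤c, −a<b≤a
flip sign back: reduced form of g is (-10,-9,-14)
reduced forms (8, -1, 15) vs (-10, -9, -14) ⇒ inequivalent

no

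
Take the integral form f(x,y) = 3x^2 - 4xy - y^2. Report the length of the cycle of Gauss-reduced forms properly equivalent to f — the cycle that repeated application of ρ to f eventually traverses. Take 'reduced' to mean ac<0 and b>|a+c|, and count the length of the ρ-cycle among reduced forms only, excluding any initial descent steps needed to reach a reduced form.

D = 28, ⌊√D⌋ = 5
descent: ρ → (-1,4,3)  [lands on river]
river: ρ → (3,2,-2)
river: ρ → (-2,2,3)
river: ρ → (3,4,-1)
ρ-cycle length = 4 (tail of 1 descent step not counted)

4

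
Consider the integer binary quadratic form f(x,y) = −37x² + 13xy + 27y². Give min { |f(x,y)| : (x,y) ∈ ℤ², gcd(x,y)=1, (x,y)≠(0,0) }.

river: ρ → (27,41,-23)
river: ρ → (-23,51,17)
river: ρ → (17,51,-23)
river: ρ → (-23,41,27)
river: ρ → (27,13,-37)
river: ρ → (-37,61,3)
river: ρ → (3,59,-57)
river: ρ → (-57,55,5)
river: ρ → (5,55,-57)
river: ρ → (-57,59,3)
river: ρ → (3,61,-37)
river: ρ → (-37,13,27)
closes: descent 0, river 12
min |a| on river = 3

3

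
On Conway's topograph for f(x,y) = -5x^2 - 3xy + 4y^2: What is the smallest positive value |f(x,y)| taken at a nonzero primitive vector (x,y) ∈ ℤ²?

descent: ρ → (4,3,-5)  [lands on river]
river: ρ → (-5,7,2)
river: ρ → (2,9,-1)
river: ρ → (-1,9,2)
river: ρ → (2,7,-5)
river: ρ → (-5,3,4)
river: ρ → (4,5,-4)
river: ρ → (-4,3,5)
river: ρ → (5,7,-2)
river: ρ → (-2,9,1)
river: ρ → (1,9,-2)
river: ρ → (-2,7,5)
river: ρ → (5,3,-4)
river: ρ → (-4,5,4)
closes: descent 1, river 14
min |a| on river = 1

1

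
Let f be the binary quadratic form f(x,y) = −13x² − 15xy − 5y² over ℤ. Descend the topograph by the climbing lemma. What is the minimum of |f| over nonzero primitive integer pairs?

translate: b→-11 (≡15 mod 26), so (13,15,5)→(13,-11,3)
flip: (13,-11,3)→(3,11,13)
translate: b→-1 (≡11 mod 6), so (3,11,13)→(3,-1,3)
flip: (3,-1,3)→(3,1,3)
reduced (well bottom): (3,1,3) with a≤c, −a<b≤a
well minimum |f| = |-3| = 3 (negative-definite)

3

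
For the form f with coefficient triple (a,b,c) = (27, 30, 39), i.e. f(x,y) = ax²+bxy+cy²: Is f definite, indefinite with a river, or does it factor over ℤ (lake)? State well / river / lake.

D = b²−4ac = 30² − 4·27·39 = -3312
D < 0 ⇒ definite ⇒ every region one sign ⇒ single well

well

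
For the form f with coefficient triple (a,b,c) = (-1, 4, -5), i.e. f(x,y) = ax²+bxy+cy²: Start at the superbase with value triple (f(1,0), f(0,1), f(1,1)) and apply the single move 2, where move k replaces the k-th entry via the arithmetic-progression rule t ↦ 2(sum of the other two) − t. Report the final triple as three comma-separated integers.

start (-1,-5,-2) = (f(1,0),f(0,1),f(1,1))
replace slot 2: 2·((-1)+(-2)) − (-5) = -1 → (-1,-1,-2)

-1,-1,-2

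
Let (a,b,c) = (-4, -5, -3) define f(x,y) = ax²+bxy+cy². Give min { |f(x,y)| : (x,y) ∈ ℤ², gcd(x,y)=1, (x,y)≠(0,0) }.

translate: b→-3 (≡5 mod 8), so (4,5,3)→(4,-3,2)
flip: (4,-3,2)→(2,3,4)
translate: b→-1 (≡3 mod 4), so (2,3,4)→(2,-1,3)
reduced (well bottom): (2,-1,3) with a≤c, −a<b≤a
well minimum |f| = |-2| = 2 (negative-definite)

2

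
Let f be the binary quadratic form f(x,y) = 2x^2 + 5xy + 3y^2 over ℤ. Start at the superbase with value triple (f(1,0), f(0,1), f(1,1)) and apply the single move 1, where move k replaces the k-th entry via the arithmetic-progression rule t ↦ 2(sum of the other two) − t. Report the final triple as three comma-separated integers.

start (2,3,10) = (f(1,0),f(0,1),f(1,1))
replace slot 1: 2·(3+10) − 2 = 24 → (24,3,10)

24,3,10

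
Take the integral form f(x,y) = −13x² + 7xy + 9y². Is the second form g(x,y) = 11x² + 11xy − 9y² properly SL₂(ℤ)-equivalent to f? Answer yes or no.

D₁ = 517, D₂ = 517
river cycle of f (length 10): (9, 11, -11), (-11, 11, 9), (9, 7, -13), (-13, 19, 3), (3, 17, -19), (-19, 21, 1), (1, 21, -19), (-19, 17, 3), (3, 19, -13), (-13, 7, 9)
river cycle of g (length 10): (-9, 7, 13), (13, 19, -3), (-3, 17, 19), (19, 21, -1), (-1, 21, 19), (19, 17, -3), (-3, 19, 13), (13, 7, -9), (-9, 11, 11), (11, 11, -9)
cycles differ ⇒ inequivalent

no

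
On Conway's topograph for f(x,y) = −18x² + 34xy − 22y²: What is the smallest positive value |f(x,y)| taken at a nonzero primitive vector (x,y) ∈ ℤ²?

translate: b→2 (≡-34 mod 36), so (18,-34,22)→(18,2,6)
flip: (18,2,6)→(6,-2,18)
reduced (well bottom): (6,-2,18) with a≤c, −a<b≤a
well minimum |f| = |-6| = 6 (negative-definite)

6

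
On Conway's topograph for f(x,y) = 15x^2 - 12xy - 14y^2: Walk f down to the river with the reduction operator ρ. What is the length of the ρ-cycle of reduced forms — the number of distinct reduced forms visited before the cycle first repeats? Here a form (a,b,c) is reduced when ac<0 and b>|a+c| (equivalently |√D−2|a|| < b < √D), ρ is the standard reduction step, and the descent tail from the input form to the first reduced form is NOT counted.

D = 984, ⌊√D⌋ = 31
descent: ρ → (-14,12,15)  [lands on river]
river: ρ → (15,18,-11)
river: ρ → (-11,26,7)
river: ρ → (7,30,-3)
river: ρ → (-3,30,7)
river: ρ → (7,26,-11)
river: ρ → (-11,18,15)
river: ρ → (15,12,-14)
river: ρ → (-14,16,13)
river: ρ → (13,10,-17)
river: ρ → (-17,24,6)
river: ρ → (6,24,-17)
river: ρ → (-17,10,13)
river: ρ → (13,16,-14)
ρ-cycle length = 14 (tail of 1 descent step not counted)

14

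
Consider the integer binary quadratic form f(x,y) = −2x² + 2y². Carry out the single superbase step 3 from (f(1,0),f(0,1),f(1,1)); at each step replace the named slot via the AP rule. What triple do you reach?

start (-2,2,0) = (f(1,0),f(0,1),f(1,1))
replace slot 3: 2·((-2)+2) − 0 = 0 → (-2,2,0)

-2,2,0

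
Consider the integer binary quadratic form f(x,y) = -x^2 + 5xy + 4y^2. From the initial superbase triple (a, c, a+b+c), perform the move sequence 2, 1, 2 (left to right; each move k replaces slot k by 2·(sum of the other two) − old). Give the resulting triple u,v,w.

start (-1,4,8) = (f(1,0),f(0,1),f(1,1))
replace slot 2: 2·((-1)+8) − 4 = 10 → (-1,10,8)
replace slot 1: 2·(10+8) − (-1) = 37 → (37,10,8)
replace slot 2: 2·(37+8) − 10 = 80 → (37,80,8)

37,80,8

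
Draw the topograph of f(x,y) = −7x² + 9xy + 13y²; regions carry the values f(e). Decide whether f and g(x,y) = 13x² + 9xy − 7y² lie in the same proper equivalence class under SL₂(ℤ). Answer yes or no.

D₁ = 445, D₂ = 445
river cycle of f (length 6): (13, 17, -3), (-3, 19, 7), (7, 9, -13), (-13, 17, 3), (3, 19, -7), (-7, 9, 13)
river cycle of g (length 6): (-7, 19, 3), (3, 17, -13), (-13, 9, 7), (7, 19, -3), (-3, 17, 13), (13, 9, -7)
cycles differ ⇒ inequivalent

no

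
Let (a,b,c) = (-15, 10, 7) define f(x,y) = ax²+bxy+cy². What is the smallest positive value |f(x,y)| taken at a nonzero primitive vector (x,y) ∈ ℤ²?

river: ρ → (7,18,-7)
river: ρ → (-7,10,15)
river: ρ → (15,20,-2)
river: ρ → (-2,20,15)
river: ρ → (15,10,-7)
river: ρ → (-7,18,7)
river: ρ → (7,10,-15)
river: ρ → (-15,20,2)
river: ρ → (2,20,-15)
river: ρ → (-15,10,7)
closes: descent 0, river 10
min |a| on river = 2

2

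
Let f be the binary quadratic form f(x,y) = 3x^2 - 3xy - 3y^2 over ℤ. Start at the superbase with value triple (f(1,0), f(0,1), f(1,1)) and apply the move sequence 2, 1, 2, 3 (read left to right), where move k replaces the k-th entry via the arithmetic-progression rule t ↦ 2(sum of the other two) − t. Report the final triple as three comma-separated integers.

start (3,-3,-3) = (f(1,0),f(0,1),f(1,1))
replace slot 2: 2·(3+(-3)) − (-3) = 3 → (3,3,-3)
replace slot 1: 2·(3+(-3)) − 3 = -3 → (-3,3,-3)
replace slot 2: 2·((-3)+(-3)) − 3 = -15 → (-3,-15,-3)
replace slot 3: 2·((-3)+(-15)) − (-3) = -33 → (-3,-15,-33)

-3,-15,-33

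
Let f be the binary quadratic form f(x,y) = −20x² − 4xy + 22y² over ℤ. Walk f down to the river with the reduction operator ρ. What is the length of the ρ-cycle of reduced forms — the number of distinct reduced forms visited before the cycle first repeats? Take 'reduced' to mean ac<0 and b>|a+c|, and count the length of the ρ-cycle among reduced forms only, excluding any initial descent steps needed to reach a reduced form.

D = 1776, ⌊√D⌋ = 42
descent: ρ → (22,4,-20)  [lands on river]
river: ρ → (-20,36,6)
river: ρ → (6,36,-20)
river: ρ → (-20,4,22)
river: ρ → (22,40,-2)
river: ρ → (-2,40,22)
ρ-cycle length = 6 (tail of 1 descent step not counted)

6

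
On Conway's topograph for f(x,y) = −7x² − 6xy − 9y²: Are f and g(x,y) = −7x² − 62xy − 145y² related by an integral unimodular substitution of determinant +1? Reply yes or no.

D₁ = -216, D₂ = -216
f is negative-definite; reduce −f:
−f: reduced (well bottom): (7,6,9) with a≤c, −a<b≤a
flip sign back: reduced form of f is (-7,-6,-9)
g is negative-definite; reduce −g:
−g: translate: b→6 (≡62 mod 14), so (7,62,145)→(7,6,9)
−g: reduced (well bottom): (7,6,9) with a≤c, −a<b≤a
flip sign back: reduced form of g is (-7,-6,-9)
reduced forms (-7, -6, -9) vs (-7, -6, -9) ⇒ equivalent

yes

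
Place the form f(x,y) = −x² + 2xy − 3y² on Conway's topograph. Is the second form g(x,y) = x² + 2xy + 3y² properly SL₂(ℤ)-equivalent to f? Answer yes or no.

D₁ = -8, D₂ = -8
f is negative-definite; reduce −f:
−f: translate: b→0 (≡-2 mod 2), so (1,-2,3)→(1,0,2)
−f: reduced (well bottom): (1,0,2) with a≤c, −a<b≤a
flip sign back: reduced form of f is (-1,0,-2)
g: translate: b→0 (≡2 mod 2), so (1,2,3)→(1,0,2)
g: reduced (well bottom): (1,0,2) with a≤c, −a<b≤a
reduced forms (-1, 0, -2) vs (1, 0, 2) ⇒ inequivalent

no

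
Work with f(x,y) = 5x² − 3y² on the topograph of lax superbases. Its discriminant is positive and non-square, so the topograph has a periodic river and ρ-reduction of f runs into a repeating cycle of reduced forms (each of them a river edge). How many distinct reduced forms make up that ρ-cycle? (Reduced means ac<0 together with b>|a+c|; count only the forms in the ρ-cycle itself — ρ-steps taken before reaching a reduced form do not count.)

D = 60, ⌊√D⌋ = 7
descent: ρ → (-3,6,2)  [lands on river]
river: ρ → (2,6,-3)
ρ-cycle length = 2 (tail of 1 descent step not counted)

2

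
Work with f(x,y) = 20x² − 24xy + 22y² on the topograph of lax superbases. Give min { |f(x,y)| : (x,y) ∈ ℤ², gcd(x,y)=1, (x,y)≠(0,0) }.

translate: b→16 (≡-24 mod 40), so (20,-24,22)→(20,16,18)
flip: (20,16,18)→(18,-16,20)
reduced (well bottom): (18,-16,20) with a≤c, −a<b≤a
well minimum = a = 18

18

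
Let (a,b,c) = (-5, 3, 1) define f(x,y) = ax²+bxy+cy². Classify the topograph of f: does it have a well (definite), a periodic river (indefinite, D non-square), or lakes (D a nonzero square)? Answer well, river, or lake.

D = b²−4ac = 3² − 4·(-5)·1 = 29
D > 0 non-square ⇒ indefinite ⇒ periodic river

river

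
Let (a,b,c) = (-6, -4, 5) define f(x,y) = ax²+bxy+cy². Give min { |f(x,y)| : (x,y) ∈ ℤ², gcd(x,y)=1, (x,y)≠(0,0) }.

descent: ρ → (5,4,-6)  [lands on river]
river: ρ → (-6,8,3)
river: ρ → (3,10,-3)
river: ρ → (-3,8,6)
river: ρ → (6,4,-5)
river: ρ → (-5,6,5)
closes: descent 1, river 6
min |a| on river = 3

3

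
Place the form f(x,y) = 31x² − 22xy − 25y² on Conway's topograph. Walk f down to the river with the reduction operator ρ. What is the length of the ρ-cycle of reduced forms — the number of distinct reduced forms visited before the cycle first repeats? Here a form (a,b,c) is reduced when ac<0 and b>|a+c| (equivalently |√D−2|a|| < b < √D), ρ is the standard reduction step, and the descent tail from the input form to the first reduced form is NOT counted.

D = 3584, ⌊√D⌋ = 59
descent: ρ → (-25,22,31)  [lands on river]
river: ρ → (31,40,-16)
river: ρ → (-16,56,7)
river: ρ → (7,56,-16)
river: ρ → (-16,40,31)
river: ρ → (31,22,-25)
river: ρ → (-25,28,28)
river: ρ → (28,28,-25)
ρ-cycle length = 8 (tail of 1 descent step not counted)

8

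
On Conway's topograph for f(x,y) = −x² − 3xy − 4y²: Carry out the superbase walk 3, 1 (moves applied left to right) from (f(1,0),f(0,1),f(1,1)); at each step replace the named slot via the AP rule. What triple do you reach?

start (-1,-4,-8) = (f(1,0),f(0,1),f(1,1))
replace slot 3: 2·((-1)+(-4)) − (-8) = -2 → (-1,-4,-2)
replace slot 1: 2·((-4)+(-2)) − (-1) = -11 → (-11,-4,-2)

-11,-4,-2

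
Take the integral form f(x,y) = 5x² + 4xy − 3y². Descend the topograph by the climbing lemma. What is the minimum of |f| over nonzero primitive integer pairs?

river: ρ → (-3,8,1)
river: ρ → (1,8,-3)
river: ρ → (-3,4,5)
river: ρ → (5,6,-2)
river: ρ → (-2,6,5)
river: ρ → (5,4,-3)
closes: descent 0, river 6
min |a| on river = 1

1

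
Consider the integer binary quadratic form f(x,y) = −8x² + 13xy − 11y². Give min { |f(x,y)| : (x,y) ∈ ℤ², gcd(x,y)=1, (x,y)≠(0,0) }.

translate: b→3 (≡-13 mod 16), so (8,-13,11)→(8,3,6)
flip: (8,3,6)→(6,-3,8)
reduced (well bottom): (6,-3,8) with a≤c, −a<b≤a
well minimum |f| = |-6| = 6 (negative-definite)

6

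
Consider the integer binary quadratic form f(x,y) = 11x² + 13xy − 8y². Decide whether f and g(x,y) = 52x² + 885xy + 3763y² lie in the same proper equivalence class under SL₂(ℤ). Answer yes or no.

D₁ = 521, D₂ = 521
river cycle of f (length 34): (-8, 19, 5), (5, 21, -4), (-4, 19, 10), (10, 21, -2), (-2, 19, 20), (20, 21, -1), (-1, 21, 20), (20, 19, -2), (-2, 21, 10), (10, 19, -4), … (24 more)
river cycle of g (length 34): (10, 11, -10), (-10, 9, 11), (11, 13, -8), (-8, 19, 5), (5, 21, -4), (-4, 19, 10), (10, 21, -2), (-2, 19, 20), (20, 21, -1), (-1, 21, 20), … (24 more)
cycles coincide ⇒ equivalent

yes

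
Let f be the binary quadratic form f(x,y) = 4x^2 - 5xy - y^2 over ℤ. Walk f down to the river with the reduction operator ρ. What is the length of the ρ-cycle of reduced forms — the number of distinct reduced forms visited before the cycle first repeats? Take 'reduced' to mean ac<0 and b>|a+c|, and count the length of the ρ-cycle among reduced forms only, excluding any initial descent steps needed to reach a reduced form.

D = 41, ⌊√D⌋ = 6
descent: ρ → (-1,5,4)  [lands on river]
river: ρ → (4,3,-2)
river: ρ → (-2,5,2)
river: ρ → (2,3,-4)
river: ρ → (-4,5,1)
river: ρ → (1,5,-4)
river: ρ → (-4,3,2)
river: ρ → (2,5,-2)
river: ρ → (-2,3,4)
river: ρ → (4,5,-1)
ρ-cycle length = 10 (tail of 1 descent step not counted)

10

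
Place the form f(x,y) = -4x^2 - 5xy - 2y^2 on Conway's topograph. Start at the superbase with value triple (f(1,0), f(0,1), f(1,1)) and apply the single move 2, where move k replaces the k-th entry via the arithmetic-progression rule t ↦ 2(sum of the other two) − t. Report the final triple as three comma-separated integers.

start (-4,-2,-11) = (f(1,0),f(0,1),f(1,1))
replace slot 2: 2·((-4)+(-11)) − (-2) = -28 → (-4,-28,-11)

-4,-28,-11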